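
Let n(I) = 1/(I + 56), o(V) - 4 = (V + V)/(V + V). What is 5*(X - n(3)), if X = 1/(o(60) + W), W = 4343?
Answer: -21445/256532 ≈ -0.083596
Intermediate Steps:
o(V) = 5 (o(V) = 4 + (V + V)/(V + V) = 4 + (2*V)/((2*V)) = 4 + (2*V)*(1/(2*V)) = 4 + 1 = 5)
n(I) = 1/(56 + I)
X = 1/4348 (X = 1/(5 + 4343) = 1/4348 ≈ 0.00022999)
5*(X - n(3)) = 5*(1/4348 - 1/(56 + 3)) = 5*(1/4348 - 1/59) = 5*(-4289/256532) = -21445/256532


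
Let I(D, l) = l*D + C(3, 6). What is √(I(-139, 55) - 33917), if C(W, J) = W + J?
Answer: 27*I*√57 ≈ 203.85*I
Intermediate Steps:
C(W, J) = J + W
I(D, l) = 9 + D*l (I(D, l) = l*D + (6 + 3) = D*l + 9 = 9 + D*l)
√(I(-139, 55) - 33917) = √((9 - 139*55) - 33917) = √((9 - 7645) - 33917) = √(-7636 - 33917) = √(-41553) = 27*I*√57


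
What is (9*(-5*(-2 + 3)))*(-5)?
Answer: 225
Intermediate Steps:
(9*(-5*(-2 + 3)))*(-5) = (9*(-5*1))*(-5) = (9*(-5))*(-5) = -45*(-5) = 225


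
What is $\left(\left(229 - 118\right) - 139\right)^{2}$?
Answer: $784$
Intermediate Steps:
$\left(\left(229 - 118\right) - 139\right)^{2} = \left(111 - 139\right)^{2} = \left(-28\right)^{2} = 784$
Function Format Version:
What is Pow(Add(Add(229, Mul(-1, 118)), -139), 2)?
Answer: 784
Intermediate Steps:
Pow(Add(Add(229, Mul(-1, 118)), -139), 2) = Pow(Add(Add(229, -118), -139), 2) = Pow(Add(111, -139), 2) = Pow(-28, 2) = 784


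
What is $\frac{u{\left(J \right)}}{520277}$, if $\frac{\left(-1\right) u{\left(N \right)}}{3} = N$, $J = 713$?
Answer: $- \frac{2139}{520277} \approx -0.0041113$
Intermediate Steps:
$u{\left(N \right)} = - 3 N$
$\frac{u{\left(J \right)}}{520277} = \frac{\left(-3\right) 713}{520277} = \left(-2139\right) \frac{1}{520277} = - \frac{2139}{520277}$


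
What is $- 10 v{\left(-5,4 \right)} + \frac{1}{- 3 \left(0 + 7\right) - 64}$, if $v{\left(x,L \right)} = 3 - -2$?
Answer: $- \frac{4251}{85} \approx -50.012$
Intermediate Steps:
$v{\left(x,L \right)} = 5$ ($v{\left(x,L \right)} = 3 + \left(-2 + 4\right) = 3 + 2 = 5$)
$- 10 v{\left(-5,4 \right)} + \frac{1}{- 3 \left(0 + 7\right) - 64} = \left(-10\right) 5 + \frac{1}{- 3 \left(0 + 7\right) - 64} = -50 + \frac{1}{\left(-3\right) 7 - 64} = -50 + \frac{1}{-21 - 64} = -50 + \frac{1}{-85} = -50 - \frac{1}{85} = - \frac{4251}{85}$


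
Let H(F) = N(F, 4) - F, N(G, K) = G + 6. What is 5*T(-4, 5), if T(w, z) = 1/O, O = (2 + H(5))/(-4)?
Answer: -5/2 ≈ -2.5000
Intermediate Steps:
N(G, K) = 6 + G
H(F) = 6 (H(F) = (6 + F) - F = 6)
O = -2 (O = (2 + 6)/(-4) = -¼*8 = -2)
T(w, z) = -½ (T(w, z) = 1/(-2) = -½)
5*T(-4, 5) = 5*(-½) = -5/2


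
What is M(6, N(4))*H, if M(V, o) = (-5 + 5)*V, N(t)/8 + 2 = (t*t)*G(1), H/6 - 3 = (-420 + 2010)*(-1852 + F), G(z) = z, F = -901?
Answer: 0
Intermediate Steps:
H = -26263602 (H = 18 + 6*((-420 + 2010)*(-1852 - 901)) = 18 + 6*(1590*(-2753)) = 18 + 6*(-4377270) = 18 - 26263620 = -26263602)
N(t) = -16 + 8*t**2 (N(t) = -16 + 8*((t*t)*1) = -16 + 8*(t**2*1) = -16 + 8*t**2)
M(V, o) = 0 (M(V, o) = 0*V = 0)
M(6, N(4))*H = 0*(-26263602) = 0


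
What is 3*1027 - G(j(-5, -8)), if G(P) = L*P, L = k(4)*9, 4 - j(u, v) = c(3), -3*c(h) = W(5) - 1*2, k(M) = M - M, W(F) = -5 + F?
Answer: 3081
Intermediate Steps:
k(M) = 0
c(h) = 2/3 (c(h) = -((-5 + 5) - 1*2)/3 = -(0 - 2)/3 = -1/3*(-2) = 2/3)
j(u, v) = 10/3 (j(u, v) = 4 - 1*2/3 = 4 - 2/3 = 10/3)
L = 0 (L = 0*9 = 0)
G(P) = 0 (G(P) = 0*P = 0)
3*1027 - G(j(-5, -8)) = 3*1027 - 1*0 = 3081 + 0 = 3081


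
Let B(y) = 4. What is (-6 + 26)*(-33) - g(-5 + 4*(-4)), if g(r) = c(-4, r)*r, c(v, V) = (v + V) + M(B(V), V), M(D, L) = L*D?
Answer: -2949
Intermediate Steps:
M(D, L) = D*L
c(v, V) = v + 5*V (c(v, V) = (v + V) + 4*V = (V + v) + 4*V = v + 5*V)
g(r) = r*(-4 + 5*r) (g(r) = (-4 + 5*r)*r = r*(-4 + 5*r))
(-6 + 26)*(-33) - g(-5 + 4*(-4)) = (-6 + 26)*(-33) - (-5 + 4*(-4))*(-4 + 5*(-5 + 4*(-4))) = 20*(-33) - (-5 - 16)*(-4 + 5*(-5 - 16)) = -660 - (-21)*(-4 + 5*(-21)) = -660 - (-21)*(-4 - 105) = -660 - (-21)*(-109) = -660 - 1*2289 = -660 - 2289 = -2949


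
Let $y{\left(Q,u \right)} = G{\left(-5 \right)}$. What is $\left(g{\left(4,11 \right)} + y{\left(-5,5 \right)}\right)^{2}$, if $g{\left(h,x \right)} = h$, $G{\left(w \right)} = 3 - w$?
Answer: $144$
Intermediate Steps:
$y{\left(Q,u \right)} = 8$ ($y{\left(Q,u \right)} = 3 - -5 = 3 + 5 = 8$)
$\left(g{\left(4,11 \right)} + y{\left(-5,5 \right)}\right)^{2} = \left(4 + 8\right)^{2} = 12^{2} = 144$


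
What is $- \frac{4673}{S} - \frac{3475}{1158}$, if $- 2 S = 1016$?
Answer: $\frac{1823017}{294132} \approx 6.198$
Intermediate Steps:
$S = -508$ ($S = \left(- \frac{1}{2}\right) 1016 = -508$)
$- \frac{4673}{S} - \frac{3475}{1158} = - \frac{4673}{-508} - \frac{3475}{1158} = \left(-4673\right) \left(- \frac{1}{508}\right) - \frac{3475}{1158} = \frac{4673}{508} - \frac{3475}{1158} = \frac{1823017}{294132}$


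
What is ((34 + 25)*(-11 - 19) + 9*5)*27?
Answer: -46575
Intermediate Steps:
((34 + 25)*(-11 - 19) + 9*5)*27 = (59*(-30) + 45)*27 = (-1770 + 45)*27 = -1725*27 = -46575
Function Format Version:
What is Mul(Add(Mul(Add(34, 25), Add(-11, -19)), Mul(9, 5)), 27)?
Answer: -46575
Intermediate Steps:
Mul(Add(Mul(Add(34, 25), Add(-11, -19)), Mul(9, 5)), 27) = Mul(Add(Mul(59, -30), 45), 27) = Mul(Add(-1770, 45), 27) = Mul(-1725, 27) = -46575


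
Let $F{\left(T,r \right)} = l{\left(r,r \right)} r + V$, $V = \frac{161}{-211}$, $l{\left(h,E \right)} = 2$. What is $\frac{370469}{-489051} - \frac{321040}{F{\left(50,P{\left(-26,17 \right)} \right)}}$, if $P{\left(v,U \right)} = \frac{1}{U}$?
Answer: $\frac{112635167435749}{226430613} \approx 4.9744 \cdot 10^{5}$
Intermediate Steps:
$V = - \frac{161}{211}$ ($V = 161 \left(- \frac{1}{211}\right) = - \frac{161}{211} \approx -0.76303$)
$F{\left(T,r \right)} = - \frac{161}{211} + 2 r$ ($F{\left(T,r \right)} = 2 r - \frac{161}{211} = - \frac{161}{211} + 2 r$)
$\frac{370469}{-489051} - \frac{321040}{F{\left(50,P{\left(-26,17 \right)} \right)}} = \frac{370469}{-489051} - \frac{321040}{- \frac{161}{211} + \frac{2}{17}} = 370469 \left(- \frac{1}{489051}\right) - \frac{321040}{- \frac{161}{211} + 2 \cdot \frac{1}{17}} = - \frac{370469}{489051} - \frac{321040}{- \frac{161}{211} + \frac{2}{17}} = - \frac{370469}{489051} - \frac{321040}{- \frac{2315}{3587}} = - \frac{370469}{489051} - - \frac{230314096}{463} = - \frac{370469}{489051} + \frac{230314096}{463} = \frac{112635167435749}{226430613}$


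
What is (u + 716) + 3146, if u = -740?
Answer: 3122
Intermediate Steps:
(u + 716) + 3146 = (-740 + 716) + 3146 = -24 + 3146 = 3122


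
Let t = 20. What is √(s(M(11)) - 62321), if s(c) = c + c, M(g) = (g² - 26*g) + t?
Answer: I*√62611 ≈ 250.22*I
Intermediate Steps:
M(g) = 20 + g² - 26*g (M(g) = (g² - 26*g) + 20 = 20 + g² - 26*g)
s(c) = 2*c
√(s(M(11)) - 62321) = √(2*(20 + 11² - 26*11) - 62321) = √(2*(20 + 121 - 286) - 62321) = √(2*(-145) - 62321) = √(-290 - 62321) = √(-62611) = I*√62611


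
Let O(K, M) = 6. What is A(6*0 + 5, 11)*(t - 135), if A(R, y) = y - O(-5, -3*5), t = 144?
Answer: 45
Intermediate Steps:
A(R, y) = -6 + y (A(R, y) = y - 1*6 = y - 6 = -6 + y)
A(6*0 + 5, 11)*(t - 135) = (-6 + 11)*(144 - 135) = 5*9 = 45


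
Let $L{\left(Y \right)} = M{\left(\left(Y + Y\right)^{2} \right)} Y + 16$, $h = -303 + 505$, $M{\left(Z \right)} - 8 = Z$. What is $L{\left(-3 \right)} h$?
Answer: $-23432$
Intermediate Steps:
$M{\left(Z \right)} = 8 + Z$
$h = 202$
$L{\left(Y \right)} = 16 + Y \left(8 + 4 Y^{2}\right)$ ($L{\left(Y \right)} = \left(8 + \left(Y + Y\right)^{2}\right) Y + 16 = \left(8 + \left(2 Y\right)^{2}\right) Y + 16 = \left(8 + 4 Y^{2}\right) Y + 16 = Y \left(8 + 4 Y^{2}\right) + 16 = 16 + Y \left(8 + 4 Y^{2}\right)$)
$L{\left(-3 \right)} h = \left(16 + 4 \left(-3\right) \left(2 + \left(-3\right)^{2}\right)\right) 202 = \left(16 + 4 \left(-3\right) \left(2 + 9\right)\right) 202 = \left(16 + 4 \left(-3\right) 11\right) 202 = \left(16 - 132\right) 202 = \left(-116\right) 202 = -23432$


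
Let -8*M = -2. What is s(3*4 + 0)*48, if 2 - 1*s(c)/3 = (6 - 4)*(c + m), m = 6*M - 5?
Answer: -2160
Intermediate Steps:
M = ¼ (M = -⅛*(-2) = ¼ ≈ 0.25000)
m = -7/2 (m = 6*(¼) - 5 = 3/2 - 5 = -7/2 ≈ -3.5000)
s(c) = 27 - 6*c (s(c) = 6 - 3*(6 - 4)*(c - 7/2) = 6 - 6*(-7/2 + c) = 6 - 3*(-7 + 2*c) = 6 + (21 - 6*c) = 27 - 6*c)
s(3*4 + 0)*48 = (27 - 6*(3*4 + 0))*48 = (27 - 6*(12 + 0))*48 = (27 - 6*12)*48 = (27 - 72)*48 = -45*48 = -2160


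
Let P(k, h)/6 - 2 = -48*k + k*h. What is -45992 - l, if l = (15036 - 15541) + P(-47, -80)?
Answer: -81595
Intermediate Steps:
P(k, h) = 12 - 288*k + 6*h*k (P(k, h) = 12 + 6*(-48*k + k*h) = 12 + 6*(-48*k + h*k) = 12 + (-288*k + 6*h*k) = 12 - 288*k + 6*h*k)
l = 35603 (l = (15036 - 15541) + (12 - 288*(-47) + 6*(-80)*(-47)) = -505 + (12 + 13536 + 22560) = -505 + 36108 = 35603)
-45992 - l = -45992 - 1*35603 = -45992 - 35603 = -81595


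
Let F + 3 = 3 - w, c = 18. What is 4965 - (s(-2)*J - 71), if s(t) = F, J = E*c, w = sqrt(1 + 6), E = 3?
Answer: 5036 + 54*sqrt(7) ≈ 5178.9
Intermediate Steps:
w = sqrt(7) ≈ 2.6458
F = -sqrt(7) (F = -3 + (3 - sqrt(7)) = -sqrt(7) ≈ -2.6458)
J = 54 (J = 3*18 = 54)
s(t) = -sqrt(7)
4965 - (s(-2)*J - 71) = 4965 - (-sqrt(7)*54 - 71) = 4965 - (-54*sqrt(7) - 71) = 4965 - (-71 - 54*sqrt(7)) = 4965 + (71 + 54*sqrt(7)) = 5036 + 54*sqrt(7)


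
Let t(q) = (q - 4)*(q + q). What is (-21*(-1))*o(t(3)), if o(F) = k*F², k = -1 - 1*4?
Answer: -3780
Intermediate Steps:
k = -5 (k = -1 - 4 = -5)
t(q) = 2*q*(-4 + q) (t(q) = (-4 + q)*(2*q) = 2*q*(-4 + q))
o(F) = -5*F²
(-21*(-1))*o(t(3)) = (-21*(-1))*(-5*36*(-4 + 3)²) = 21*(-5*(2*3*(-1))²) = 21*(-5*(-6)²) = 21*(-5*36) = 21*(-180) = -3780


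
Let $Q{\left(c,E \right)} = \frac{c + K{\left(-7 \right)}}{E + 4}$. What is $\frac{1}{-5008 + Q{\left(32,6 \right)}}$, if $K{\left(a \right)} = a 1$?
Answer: $- \frac{2}{10011} \approx -0.00019978$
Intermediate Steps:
$K{\left(a \right)} = a$
$Q{\left(c,E \right)} = \frac{-7 + c}{4 + E}$ ($Q{\left(c,E \right)} = \frac{c - 7}{E + 4} = \frac{-7 + c}{4 + E}$)
$\frac{1}{-5008 + Q{\left(32,6 \right)}} = \frac{1}{-5008 + \frac{-7 + 32}{4 + 6}} = \frac{1}{-5008 + \frac{1}{10} \cdot 25} = \frac{1}{-5008 + \frac{5}{2}} = \frac{1}{- \frac{10011}{2}} = - \frac{2}{10011}$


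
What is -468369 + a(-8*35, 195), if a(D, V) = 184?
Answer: -468185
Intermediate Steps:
-468369 + a(-8*35, 195) = -468369 + 184 = -468185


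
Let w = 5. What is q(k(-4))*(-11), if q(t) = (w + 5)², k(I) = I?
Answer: -1100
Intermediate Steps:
q(t) = 100 (q(t) = (5 + 5)² = 10² = 100)
q(k(-4))*(-11) = 100*(-11) = -1100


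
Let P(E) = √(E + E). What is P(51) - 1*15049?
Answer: -15049 + √102 ≈ -15039.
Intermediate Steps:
P(E) = √2*√E (P(E) = √(2*E) = √2*√E)
P(51) - 1*15049 = √2*√51 - 1*15049 = √102 - 15049 = -15049 + √102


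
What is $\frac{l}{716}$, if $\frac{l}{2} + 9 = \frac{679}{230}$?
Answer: $- \frac{1391}{82340} \approx -0.016893$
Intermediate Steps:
$l = - \frac{1391}{115}$ ($l = -18 + 2 \cdot \frac{679}{230} = -18 + \frac{679}{115} = - \frac{1391}{115} \approx -12.096$)
$\frac{l}{716} = - \frac{1391}{115 \cdot 716} = \left(- \frac{1391}{115}\right) \frac{1}{716} = - \frac{1391}{82340}$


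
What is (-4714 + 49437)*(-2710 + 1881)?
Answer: -37075367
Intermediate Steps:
(-4714 + 49437)*(-2710 + 1881) = 44723*(-829) = -37075367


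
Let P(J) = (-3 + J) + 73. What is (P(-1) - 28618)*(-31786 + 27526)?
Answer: 121618740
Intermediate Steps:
P(J) = 70 + J
(P(-1) - 28618)*(-31786 + 27526) = ((70 - 1) - 28618)*(-31786 + 27526) = (69 - 28618)*(-4260) = -28549*(-4260) = 121618740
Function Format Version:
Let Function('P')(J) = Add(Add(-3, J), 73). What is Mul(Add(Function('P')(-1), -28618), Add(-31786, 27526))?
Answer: 121618740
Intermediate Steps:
Function('P')(J) = Add(70, J)
Mul(Add(Function('P')(-1), -28618), Add(-31786, 27526)) = Mul(Add(Add(70, -1), -28618), Add(-31786, 27526)) = Mul(Add(69, -28618), -4260) = Mul(-28549, -4260) = 121618740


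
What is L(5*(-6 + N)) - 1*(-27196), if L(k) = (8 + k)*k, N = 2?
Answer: 27436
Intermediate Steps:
L(k) = k*(8 + k)
L(5*(-6 + N)) - 1*(-27196) = (5*(-6 + 2))*(8 + 5*(-6 + 2)) - 1*(-27196) = (5*(-4))*(8 + 5*(-4)) + 27196 = -20*(8 - 20) + 27196 = -20*(-12) + 27196 = 240 + 27196 = 27436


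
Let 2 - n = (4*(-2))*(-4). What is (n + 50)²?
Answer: 400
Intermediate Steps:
n = -30 (n = 2 - 4*(-2)*(-4) = 2 - (-8)*(-4) = 2 - 1*32 = 2 - 32 = -30)
(n + 50)² = (-30 + 50)² = 20² = 400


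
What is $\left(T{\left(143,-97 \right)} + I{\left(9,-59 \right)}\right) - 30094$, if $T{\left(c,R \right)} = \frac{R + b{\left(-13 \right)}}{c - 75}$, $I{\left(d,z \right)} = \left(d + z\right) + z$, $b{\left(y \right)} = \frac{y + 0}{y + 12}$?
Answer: $- \frac{513472}{17} \approx -30204.0$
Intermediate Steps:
$b{\left(y \right)} = \frac{y}{12 + y}$
$I{\left(d,z \right)} = d + 2 z$
$T{\left(c,R \right)} = \frac{13 + R}{-75 + c}$ ($T{\left(c,R \right)} = \frac{R - \frac{13}{12 - 13}}{c - 75} = \frac{R - \frac{13}{-1}}{-75 + c} = \frac{R - -13}{-75 + c} = \frac{R + 13}{-75 + c} = \frac{13 + R}{-75 + c}$)
$\left(T{\left(143,-97 \right)} + I{\left(9,-59 \right)}\right) - 30094 = \left(\frac{13 - 97}{-75 + 143} + \left(9 + 2 \left(-59\right)\right)\right) - 30094 = \left(\frac{1}{68} \left(-84\right) + \left(9 - 118\right)\right) - 30094 = \left(\frac{1}{68} \left(-84\right) - 109\right) - 30094 = \left(- \frac{21}{17} - 109\right) - 30094 = - \frac{1874}{17} - 30094 = - \frac{513472}{17}$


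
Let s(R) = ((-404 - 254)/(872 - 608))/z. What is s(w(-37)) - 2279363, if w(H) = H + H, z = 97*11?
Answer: -321034602701/140844 ≈ -2.2794e+6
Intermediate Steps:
z = 1067
w(H) = 2*H
s(R) = -329/140844 (s(R) = ((-404 - 254)/(872 - 608))/1067 = -658/264*(1/1067) = -658*1/264*(1/1067) = -329/132*1/1067 = -329/140844)
s(w(-37)) - 2279363 = -329/140844 - 2279363 = -321034602701/140844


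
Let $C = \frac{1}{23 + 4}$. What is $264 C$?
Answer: $\frac{88}{9} \approx 9.7778$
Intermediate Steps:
$C = \frac{1}{27} \approx 0.037037$
$264 C = 264 \cdot \frac{1}{27} = \frac{88}{9}$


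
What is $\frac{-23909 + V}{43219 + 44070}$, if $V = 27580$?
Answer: $\frac{3671}{87289} \approx 0.042056$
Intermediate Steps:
$\frac{-23909 + V}{43219 + 44070} = \frac{-23909 + 27580}{43219 + 44070} = \frac{3671}{87289}$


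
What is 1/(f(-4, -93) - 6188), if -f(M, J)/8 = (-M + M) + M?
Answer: -1/6156 ≈ -0.00016244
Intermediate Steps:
f(M, J) = -8*M (f(M, J) = -8*((-M + M) + M) = -8*(0 + M) = -8*M)
1/(f(-4, -93) - 6188) = 1/(-8*(-4) - 6188) = 1/(32 - 6188) = 1/(-6156) = -1/6156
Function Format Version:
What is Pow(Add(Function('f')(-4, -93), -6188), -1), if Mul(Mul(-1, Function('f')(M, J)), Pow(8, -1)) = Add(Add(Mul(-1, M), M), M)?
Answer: Rational(-1, 6156) ≈ -0.00016244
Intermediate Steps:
Function('f')(M, J) = Mul(-8, M) (Function('f')(M, J) = Mul(-8, Add(Add(Mul(-1, M), M), M)) = Mul(-8, Add(0, M)) = Mul(-8, M))
Pow(Add(Function('f')(-4, -93), -6188), -1) = Pow(Add(Mul(-8, -4), -6188), -1) = Pow(Add(32, -6188), -1) = Pow(-6156, -1) = Rational(-1, 6156)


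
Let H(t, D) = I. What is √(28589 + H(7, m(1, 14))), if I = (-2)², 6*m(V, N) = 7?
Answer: 9*√353 ≈ 169.09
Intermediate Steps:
m(V, N) = 7/6 (m(V, N) = (⅙)*7 = 7/6)
I = 4
H(t, D) = 4
√(28589 + H(7, m(1, 14))) = √(28589 + 4) = √28593 = 9*√353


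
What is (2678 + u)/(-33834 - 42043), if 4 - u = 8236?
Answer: 5554/75877 ≈ 0.073197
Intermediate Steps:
u = -8232 (u = 4 - 1*8236 = 4 - 8236 = -8232)
(2678 + u)/(-33834 - 42043) = (2678 - 8232)/(-33834 - 42043) = -5554/(-75877) = -5554*(-1/75877) = 5554/75877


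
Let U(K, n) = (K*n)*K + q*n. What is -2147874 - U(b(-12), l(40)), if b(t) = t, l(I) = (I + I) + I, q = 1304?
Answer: -2321634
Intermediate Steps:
l(I) = 3*I (l(I) = 2*I + I = 3*I)
U(K, n) = 1304*n + n*K² (U(K, n) = (K*n)*K + 1304*n = n*K² + 1304*n = 1304*n + n*K²)
-2147874 - U(b(-12), l(40)) = -2147874 - 3*40*(1304 + (-12)²) = -2147874 - 120*(1304 + 144) = -2147874 - 120*1448 = -2147874 - 1*173760 = -2147874 - 173760 = -2321634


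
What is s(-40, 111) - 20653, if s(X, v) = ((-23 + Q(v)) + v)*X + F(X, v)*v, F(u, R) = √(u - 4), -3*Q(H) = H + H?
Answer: -21213 + 222*I*√11 ≈ -21213.0 + 736.29*I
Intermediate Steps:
Q(H) = -2*H/3 (Q(H) = -(H + H)/3 = -2*H/3)
F(u, R) = √(-4 + u)
s(X, v) = X*(-23 + v/3) + v*√(-4 + X) (s(X, v) = ((-23 - 2*v/3) + v)*X + √(-4 + X)*v = (-23 + v/3)*X + v*√(-4 + X) = X*(-23 + v/3) + v*√(-4 + X))
s(-40, 111) - 20653 = (-23*(-40) + 111*√(-4 - 40) + (⅓)*(-40)*111) - 20653 = (920 + 111*√(-44) - 1480) - 20653 = (920 + 111*(2*I*√11) - 1480) - 20653 = (920 + 222*I*√11 - 1480) - 20653 = (-560 + 222*I*√11) - 20653 = -21213 + 222*I*√11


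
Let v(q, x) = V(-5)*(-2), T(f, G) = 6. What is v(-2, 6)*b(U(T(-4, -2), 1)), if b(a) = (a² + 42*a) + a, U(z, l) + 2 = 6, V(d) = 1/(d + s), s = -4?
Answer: 376/9 ≈ 41.778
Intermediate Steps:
V(d) = 1/(-4 + d) (V(d) = 1/(d - 4) = 1/(-4 + d))
U(z, l) = 4 (U(z, l) = -2 + 6 = 4)
b(a) = a² + 43*a
v(q, x) = 2/9 (v(q, x) = -2/(-4 - 5) = -2/(-9) = -⅑*(-2) = 2/9)
v(-2, 6)*b(U(T(-4, -2), 1)) = 2*(4*(43 + 4))/9 = 2*(4*47)/9 = (2/9)*188 = 376/9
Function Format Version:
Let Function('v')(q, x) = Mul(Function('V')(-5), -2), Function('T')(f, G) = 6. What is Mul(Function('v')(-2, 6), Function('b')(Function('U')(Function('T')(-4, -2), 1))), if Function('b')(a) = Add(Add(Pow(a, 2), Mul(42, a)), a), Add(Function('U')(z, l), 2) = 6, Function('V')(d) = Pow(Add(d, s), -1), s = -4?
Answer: Rational(376, 9) ≈ 41.778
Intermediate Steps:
Function('V')(d) = Pow(Add(-4, d), -1) (Function('V')(d) = Pow(Add(d, -4), -1) = Pow(Add(-4, d), -1))
Function('U')(z, l) = 4 (Function('U')(z, l) = Add(-2, 6) = 4)
Function('b')(a) = Add(Pow(a, 2), Mul(43, a))
Function('v')(q, x) = Rational(2, 9) (Function('v')(q, x) = Mul(Pow(Add(-4, -5), -1), -2) = Mul(Pow(-9, -1), -2) = Mul(Rational(-1, 9), -2) = Rational(2, 9))
Mul(Function('v')(-2, 6), Function('b')(Function('U')(Function('T')(-4, -2), 1))) = Mul(Rational(2, 9), Mul(4, Add(43, 4))) = Mul(Rational(2, 9), Mul(4, 47)) = Mul(Rational(2, 9), 188) = Rational(376, 9)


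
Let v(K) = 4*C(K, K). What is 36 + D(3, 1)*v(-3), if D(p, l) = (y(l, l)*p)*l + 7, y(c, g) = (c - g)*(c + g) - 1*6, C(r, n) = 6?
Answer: -228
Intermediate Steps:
y(c, g) = -6 + (c + g)*(c - g) (y(c, g) = (c + g)*(c - g) - 6 = -6 + (c + g)*(c - g))
v(K) = 24 (v(K) = 4*6 = 24)
D(p, l) = 7 - 6*l*p (D(p, l) = ((-6 + l**2 - l**2)*p)*l + 7 = (-6*p)*l + 7 = -6*l*p + 7 = 7 - 6*l*p)
36 + D(3, 1)*v(-3) = 36 + (7 - 6*1*3)*24 = 36 + (7 - 18)*24 = 36 - 11*24 = 36 - 264 = -228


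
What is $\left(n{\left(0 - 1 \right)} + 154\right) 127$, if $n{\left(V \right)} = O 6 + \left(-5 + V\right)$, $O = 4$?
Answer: $21844$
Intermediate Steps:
$n{\left(V \right)} = 19 + V$ ($n{\left(V \right)} = 4 \cdot 6 + \left(-5 + V\right) = 24 + \left(-5 + V\right) = 19 + V$)
$\left(n{\left(0 - 1 \right)} + 154\right) 127 = \left(\left(19 + \left(0 - 1\right)\right) + 154\right) 127 = \left(\left(19 - 1\right) + 154\right) 127 = \left(18 + 154\right) 127 = 172 \cdot 127 = 21844$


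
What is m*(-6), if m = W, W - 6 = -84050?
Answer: 504264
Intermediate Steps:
W = -84044 (W = 6 - 84050 = -84044)
m = -84044
m*(-6) = -84044*(-6) = 504264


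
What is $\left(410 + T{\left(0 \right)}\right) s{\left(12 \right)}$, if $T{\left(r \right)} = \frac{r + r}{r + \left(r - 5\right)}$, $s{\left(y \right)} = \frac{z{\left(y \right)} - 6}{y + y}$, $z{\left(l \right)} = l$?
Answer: $\frac{205}{2} \approx 102.5$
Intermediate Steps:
$s{\left(y \right)} = \frac{-6 + y}{2 y}$ ($s{\left(y \right)} = \frac{y - 6}{y + y} = \frac{-6 + y}{2 y}$)
$T{\left(r \right)} = \frac{2 r}{-5 + 2 r}$ ($T{\left(r \right)} = \frac{2 r}{r + \left(-5 + r\right)} = \frac{2 r}{-5 + 2 r}$)
$\left(410 + T{\left(0 \right)}\right) s{\left(12 \right)} = \left(410 + 2 \cdot 0 \frac{1}{-5 + 2 \cdot 0}\right) \frac{-6 + 12}{2 \cdot 12} = \left(410 + 2 \cdot 0 \frac{1}{-5 + 0}\right) \frac{1}{2} \cdot \frac{1}{12} \cdot 6 = \left(410 + 2 \cdot 0 \frac{1}{-5}\right) \frac{1}{4} = \left(410 + 2 \cdot 0 \left(- \frac{1}{5}\right)\right) \frac{1}{4} = \left(410 + 0\right) \frac{1}{4} = 410 \cdot \frac{1}{4} = \frac{205}{2}$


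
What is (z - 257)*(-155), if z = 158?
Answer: 15345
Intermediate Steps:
(z - 257)*(-155) = (158 - 257)*(-155) = -99*(-155) = 15345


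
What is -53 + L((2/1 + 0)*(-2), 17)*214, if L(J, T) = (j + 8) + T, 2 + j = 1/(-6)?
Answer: 14500/3 ≈ 4833.3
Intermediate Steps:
j = -13/6 (j = -2 + 1/(-6) = -2 - ⅙ = -13/6 ≈ -2.1667)
L(J, T) = 35/6 + T (L(J, T) = (-13/6 + 8) + T = 35/6 + T)
-53 + L((2/1 + 0)*(-2), 17)*214 = -53 + (35/6 + 17)*214 = -53 + (137/6)*214 = -53 + 14659/3 = 14500/3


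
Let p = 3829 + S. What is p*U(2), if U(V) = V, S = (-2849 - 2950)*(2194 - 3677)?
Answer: 17207492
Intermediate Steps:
S = 8599917 (S = -5799*(-1483) = 8599917)
p = 8603746 (p = 3829 + 8599917 = 8603746)
p*U(2) = 8603746*2 = 17207492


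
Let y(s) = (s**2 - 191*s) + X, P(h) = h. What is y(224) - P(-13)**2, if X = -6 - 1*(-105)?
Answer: 7322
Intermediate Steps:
X = 99 (X = -6 + 105 = 99)
y(s) = 99 + s**2 - 191*s (y(s) = (s**2 - 191*s) + 99 = 99 + s**2 - 191*s)
y(224) - P(-13)**2 = (99 + 224**2 - 191*224) - 1*(-13)**2 = (99 + 50176 - 42784) - 1*169 = 7491 - 169 = 7322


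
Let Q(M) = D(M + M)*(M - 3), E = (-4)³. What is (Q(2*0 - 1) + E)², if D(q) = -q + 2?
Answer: 6400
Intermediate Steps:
D(q) = 2 - q
E = -64
Q(M) = (-3 + M)*(2 - 2*M) (Q(M) = (2 - (M + M))*(M - 3) = (2 - 2*M)*(-3 + M) = (-3 + M)*(2 - 2*M))
(Q(2*0 - 1) + E)² = (-2*(-1 + (2*0 - 1))*(-3 + (2*0 - 1)) - 64)² = (-2*(-1 + (0 - 1))*(-3 + (0 - 1)) - 64)² = (-2*(-1 - 1)*(-3 - 1) - 64)² = (-2*(-2)*(-4) - 64)² = (-16 - 64)² = (-80)² = 6400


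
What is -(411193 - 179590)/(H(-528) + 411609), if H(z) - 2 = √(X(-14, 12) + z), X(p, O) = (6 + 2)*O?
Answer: -95330342433/169423615753 + 2779236*I*√3/169423615753 ≈ -0.56267 + 2.8413e-5*I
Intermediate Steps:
X(p, O) = 8*O
H(z) = 2 + √(96 + z) (H(z) = 2 + √(8*12 + z) = 2 + √(96 + z))
-(411193 - 179590)/(H(-528) + 411609) = -(411193 - 179590)/((2 + √(96 - 528)) + 411609) = -231603/((2 + √(-432)) + 411609) = -231603/((2 + 12*I*√3) + 411609) = -231603/(411611 + 12*I*√3)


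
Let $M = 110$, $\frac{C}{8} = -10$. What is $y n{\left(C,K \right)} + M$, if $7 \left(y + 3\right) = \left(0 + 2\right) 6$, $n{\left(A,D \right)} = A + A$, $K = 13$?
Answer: $\frac{2210}{7} \approx 315.71$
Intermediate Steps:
$C = -80$ ($C = 8 \left(-10\right) = -80$)
$n{\left(A,D \right)} = 2 A$
$y = - \frac{9}{7}$ ($y = -3 + \frac{\left(0 + 2\right) 6}{7} = -3 + \frac{2 \cdot 6}{7} = -3 + \frac{1}{7} \cdot 12 = -3 + \frac{12}{7} = - \frac{9}{7} \approx -1.2857$)
$y n{\left(C,K \right)} + M = - \frac{9 \cdot 2 \left(-80\right)}{7} + 110 = \left(- \frac{9}{7}\right) \left(-160\right) + 110 = \frac{1440}{7} + 110 = \frac{2210}{7}$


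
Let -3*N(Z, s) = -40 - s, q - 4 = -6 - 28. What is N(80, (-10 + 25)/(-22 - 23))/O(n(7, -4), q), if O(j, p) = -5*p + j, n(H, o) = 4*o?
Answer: 119/1206 ≈ 0.098673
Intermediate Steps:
q = -30 (q = 4 + (-6 - 28) = 4 - 34 = -30)
O(j, p) = j - 5*p
N(Z, s) = 40/3 + s/3 (N(Z, s) = -(-40 - s)/3 = 40/3 + s/3)
N(80, (-10 + 25)/(-22 - 23))/O(n(7, -4), q) = (40/3 + ((-10 + 25)/(-22 - 23))/3)/(4*(-4) - 5*(-30)) = (40/3 + (15/(-45))/3)/(-16 + 150) = (40/3 + (15*(-1/45))/3)/134 = (40/3 + (⅓)*(-⅓))*(1/134) = (40/3 - ⅑)*(1/134) = (119/9)*(1/134) = 119/1206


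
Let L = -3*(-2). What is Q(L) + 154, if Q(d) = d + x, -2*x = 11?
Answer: 309/2 ≈ 154.50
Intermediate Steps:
x = -11/2 (x = -½*11 = -11/2 ≈ -5.5000)
L = 6
Q(d) = -11/2 + d (Q(d) = d - 11/2 = -11/2 + d)
Q(L) + 154 = (-11/2 + 6) + 154 = ½ + 154 = 309/2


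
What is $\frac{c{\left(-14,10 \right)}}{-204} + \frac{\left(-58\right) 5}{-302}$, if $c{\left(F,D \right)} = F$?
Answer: $\frac{15847}{15402} \approx 1.0289$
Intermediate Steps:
$\frac{c{\left(-14,10 \right)}}{-204} + \frac{\left(-58\right) 5}{-302} = - \frac{14}{-204} + \frac{\left(-58\right) 5}{-302} = \left(-14\right) \left(- \frac{1}{204}\right) - - \frac{145}{151} = \frac{7}{102} + \frac{145}{151} = \frac{15847}{15402}$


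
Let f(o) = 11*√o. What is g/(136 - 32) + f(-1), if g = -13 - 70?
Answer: -83/104 + 11*I ≈ -0.79808 + 11.0*I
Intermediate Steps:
g = -83
g/(136 - 32) + f(-1) = -83/(136 - 32) + 11*√(-1) = -83/104 + 11*I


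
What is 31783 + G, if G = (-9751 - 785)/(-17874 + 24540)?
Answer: 35309157/1111 ≈ 31781.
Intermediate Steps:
G = -1756/1111 (G = -10536/6666 = -10536*1/6666 = -1756/1111 ≈ -1.5806)
31783 + G = 31783 - 1756/1111 = 35309157/1111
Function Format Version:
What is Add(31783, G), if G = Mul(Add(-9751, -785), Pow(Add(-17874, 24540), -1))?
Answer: Rational(35309157, 1111) ≈ 31781.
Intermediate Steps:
G = Rational(-1756, 1111) (G = Mul(-10536, Pow(6666, -1)) = Mul(-10536, Rational(1, 6666)) = Rational(-1756, 1111) ≈ -1.5806)
Add(31783, G) = Add(31783, Rational(-1756, 1111)) = Rational(35309157, 1111)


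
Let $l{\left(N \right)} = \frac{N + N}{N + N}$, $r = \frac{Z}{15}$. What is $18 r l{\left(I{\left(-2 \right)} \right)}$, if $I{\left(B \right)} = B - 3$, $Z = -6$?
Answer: $- \frac{36}{5} \approx -7.2$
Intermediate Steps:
$I{\left(B \right)} = -3 + B$ ($I{\left(B \right)} = B - 3 = -3 + B$)
$r = - \frac{2}{5}$ ($r = - \frac{6}{15} = \left(-6\right) \frac{1}{15} = - \frac{2}{5} \approx -0.4$)
$l{\left(N \right)} = 1$ ($l{\left(N \right)} = \frac{2 N}{2 N} = 2 N \frac{1}{2 N} = 1$)
$18 r l{\left(I{\left(-2 \right)} \right)} = 18 \left(- \frac{2}{5}\right) 1 = \left(- \frac{36}{5}\right) 1 = - \frac{36}{5}$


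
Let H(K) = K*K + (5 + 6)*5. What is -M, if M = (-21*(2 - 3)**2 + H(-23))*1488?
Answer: -837744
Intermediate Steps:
H(K) = 55 + K**2 (H(K) = K**2 + 11*5 = K**2 + 55 = 55 + K**2)
M = 837744 (M = (-21*(2 - 3)**2 + (55 + (-23)**2))*1488 = (-21*(-1)**2 + (55 + 529))*1488 = (-21*1 + 584)*1488 = (-21 + 584)*1488 = 563*1488 = 837744)
-M = -1*837744 = -837744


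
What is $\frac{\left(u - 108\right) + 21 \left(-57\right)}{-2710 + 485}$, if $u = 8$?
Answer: $\frac{1297}{2225} \approx 0.58292$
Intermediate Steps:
$\frac{\left(u - 108\right) + 21 \left(-57\right)}{-2710 + 485} = \frac{\left(8 - 108\right) + 21 \left(-57\right)}{-2710 + 485} = \frac{\left(8 - 108\right) - 1197}{-2225} = \left(-100 - 1197\right) \left(- \frac{1}{2225}\right) = \left(-1297\right) \left(- \frac{1}{2225}\right) = \frac{1297}{2225}$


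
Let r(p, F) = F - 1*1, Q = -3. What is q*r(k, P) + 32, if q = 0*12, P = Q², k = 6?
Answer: 32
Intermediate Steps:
P = 9 (P = (-3)² = 9)
r(p, F) = -1 + F (r(p, F) = F - 1 = -1 + F)
q = 0
q*r(k, P) + 32 = 0*(-1 + 9) + 32 = 0*8 + 32 = 0 + 32 = 32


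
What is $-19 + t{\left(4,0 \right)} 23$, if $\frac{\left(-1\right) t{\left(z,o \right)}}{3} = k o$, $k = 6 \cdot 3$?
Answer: $-19$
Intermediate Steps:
$k = 18$
$t{\left(z,o \right)} = - 54 o$ ($t{\left(z,o \right)} = - 3 \cdot 18 o = - 54 o$)
$-19 + t{\left(4,0 \right)} 23 = -19 + \left(-54\right) 0 \cdot 23 = -19 + 0 \cdot 23 = -19 + 0 = -19$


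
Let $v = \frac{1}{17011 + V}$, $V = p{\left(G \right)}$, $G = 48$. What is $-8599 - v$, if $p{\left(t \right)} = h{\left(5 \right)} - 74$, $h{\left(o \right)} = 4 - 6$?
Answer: $- \frac{145624066}{16935} \approx -8599.0$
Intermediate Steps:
$h{\left(o \right)} = -2$ ($h{\left(o \right)} = 4 - 6 = -2$)
$p{\left(t \right)} = -76$ ($p{\left(t \right)} = -2 - 74 = -76$)
$V = -76$
$v = \frac{1}{16935}$ ($v = \frac{1}{17011 - 76} = \frac{1}{16935} \approx 5.9049 \cdot 10^{-5}$)
$-8599 - v = -8599 - \frac{1}{16935} = - \frac{145624066}{16935}$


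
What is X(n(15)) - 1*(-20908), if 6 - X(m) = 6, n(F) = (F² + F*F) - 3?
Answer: 20908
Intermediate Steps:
n(F) = -3 + 2*F² (n(F) = (F² + F²) - 3 = 2*F² - 3 = -3 + 2*F²)
X(m) = 0 (X(m) = 6 - 1*6 = 6 - 6 = 0)
X(n(15)) - 1*(-20908) = 0 - 1*(-20908) = 0 + 20908 = 20908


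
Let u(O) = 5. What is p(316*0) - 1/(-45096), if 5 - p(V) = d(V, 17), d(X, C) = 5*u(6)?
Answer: -901919/45096 ≈ -20.000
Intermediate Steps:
d(X, C) = 25 (d(X, C) = 5*5 = 25)
p(V) = -20 (p(V) = 5 - 1*25 = 5 - 25 = -20)
p(316*0) - 1/(-45096) = -20 - 1/(-45096) = -20 - 1*(-1/45096) = -20 + 1/45096 = -901919/45096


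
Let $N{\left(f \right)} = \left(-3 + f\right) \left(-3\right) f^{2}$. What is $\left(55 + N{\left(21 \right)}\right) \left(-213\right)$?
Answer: $5060667$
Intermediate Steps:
$N{\left(f \right)} = f^{2} \left(9 - 3 f\right)$ ($N{\left(f \right)} = \left(9 - 3 f\right) f^{2} = f^{2} \left(9 - 3 f\right)$)
$\left(55 + N{\left(21 \right)}\right) \left(-213\right) = \left(55 + 3 \cdot 21^{2} \left(3 - 21\right)\right) \left(-213\right) = \left(55 + 3 \cdot 441 \left(3 - 21\right)\right) \left(-213\right) = \left(55 + 3 \cdot 441 \left(-18\right)\right) \left(-213\right) = \left(55 - 23814\right) \left(-213\right) = \left(-23759\right) \left(-213\right) = 5060667$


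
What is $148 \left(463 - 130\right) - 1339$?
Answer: $47945$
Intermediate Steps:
$148 \left(463 - 130\right) - 1339 = 148 \cdot 333 - 1339 = 49284 - 1339 = 47945$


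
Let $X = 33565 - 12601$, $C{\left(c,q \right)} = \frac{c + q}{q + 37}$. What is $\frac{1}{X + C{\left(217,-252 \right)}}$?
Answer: $\frac{43}{901459} \approx 4.77 \cdot 10^{-5}$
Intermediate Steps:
$C{\left(c,q \right)} = \frac{c + q}{37 + q}$
$X = 20964$
$\frac{1}{X + C{\left(217,-252 \right)}} = \frac{1}{20964 + \frac{217 - 252}{37 - 252}} = \frac{1}{20964 + \frac{1}{-215} \left(-35\right)} = \frac{1}{20964 - - \frac{7}{43}} = \frac{1}{20964 + \frac{7}{43}} = \frac{1}{\frac{901459}{43}} = \frac{43}{901459}$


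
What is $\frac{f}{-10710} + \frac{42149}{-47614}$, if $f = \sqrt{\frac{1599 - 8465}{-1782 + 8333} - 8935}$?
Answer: $- \frac{42149}{47614} - \frac{i \sqrt{383495874101}}{70161210} \approx -0.88522 - 0.0088264 i$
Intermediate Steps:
$f = \frac{i \sqrt{383495874101}}{6551}$ ($f = \sqrt{- \frac{6866}{6551} - 8935} = \sqrt{- \frac{58540051}{6551}} = \frac{i \sqrt{383495874101}}{6551} \approx 94.531 i$)
$\frac{f}{-10710} + \frac{42149}{-47614} = \frac{\frac{1}{6551} i \sqrt{383495874101}}{-10710} + \frac{42149}{-47614} = \frac{i \sqrt{383495874101}}{6551} \left(- \frac{1}{10710}\right) + 42149 \left(- \frac{1}{47614}\right) = - \frac{i \sqrt{383495874101}}{70161210} - \frac{42149}{47614} = - \frac{42149}{47614} - \frac{i \sqrt{383495874101}}{70161210}$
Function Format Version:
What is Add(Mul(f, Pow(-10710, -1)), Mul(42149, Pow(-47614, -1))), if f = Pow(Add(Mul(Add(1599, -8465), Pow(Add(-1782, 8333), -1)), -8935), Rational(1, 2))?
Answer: Add(Rational(-42149, 47614), Mul(Rational(-1, 70161210), I, Pow(383495874101, Rational(1, 2)))) ≈ Add(-0.88522, Mul(-0.0088264, I))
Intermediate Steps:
f = Mul(Rational(1, 6551), I, Pow(383495874101, Rational(1, 2))) (f = Pow(Add(Mul(-6866, Pow(6551, -1)), -8935), Rational(1, 2)) = Pow(Add(Mul(-6866, Rational(1, 6551)), -8935), Rational(1, 2)) = Pow(Add(Rational(-6866, 6551), -8935), Rational(1, 2)) = Pow(Rational(-58540051, 6551), Rational(1, 2)) = Mul(Rational(1, 6551), I, Pow(383495874101, Rational(1, 2))) ≈ Mul(94.531, I))
Add(Mul(f, Pow(-10710, -1)), Mul(42149, Pow(-47614, -1))) = Add(Mul(Mul(Rational(1, 6551), I, Pow(383495874101, Rational(1, 2))), Pow(-10710, -1)), Mul(42149, Pow(-47614, -1))) = Add(Mul(Mul(Rational(1, 6551), I, Pow(383495874101, Rational(1, 2))), Rational(-1, 10710)), Mul(42149, Rational(-1, 47614))) = Add(Mul(Rational(-1, 70161210), I, Pow(383495874101, Rational(1, 2))), Rational(-42149, 47614)) = Add(Rational(-42149, 47614), Mul(Rational(-1, 70161210), I, Pow(383495874101, Rational(1, 2))))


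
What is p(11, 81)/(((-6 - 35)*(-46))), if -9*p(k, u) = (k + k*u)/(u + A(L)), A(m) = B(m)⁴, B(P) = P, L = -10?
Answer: -11/2086767 ≈ -5.2713e-6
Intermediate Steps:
A(m) = m⁴
p(k, u) = -(k + k*u)/(9*(10000 + u)) (p(k, u) = -(k + k*u)/(9*(u + (-10)⁴)) = -(k + k*u)/(9*(u + 10000)) = -(k + k*u)/(9*(10000 + u)))
p(11, 81)/(((-6 - 35)*(-46))) = (-1*11*(1 + 81)/(90000 + 9*81))/(((-6 - 35)*(-46))) = (-1*11*82/(90000 + 729))/((-41*(-46))) = -1*11*82/90729/1886 = -1*11*1/90729*82*(1/1886) = -902/90729*1/1886 = -11/2086767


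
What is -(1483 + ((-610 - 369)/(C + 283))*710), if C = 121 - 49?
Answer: 475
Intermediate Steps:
C = 72
-(1483 + ((-610 - 369)/(C + 283))*710) = -(1483 + ((-610 - 369)/(72 + 283))*710) = -(1483 - 979/355*710) = -(1483 - 1958) = -1*(-475) = 475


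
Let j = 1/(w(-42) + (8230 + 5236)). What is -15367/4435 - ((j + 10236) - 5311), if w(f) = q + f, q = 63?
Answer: -294795370789/59814845 ≈ -4928.5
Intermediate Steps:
w(f) = 63 + f
j = 1/13487 (j = 1/((63 - 42) + (8230 + 5236)) = 1/(21 + 13466) = 1/13487 ≈ 7.4146e-5)
-15367/4435 - ((j + 10236) - 5311) = -15367/4435 - ((1/13487 + 10236) - 5311) = -15367*1/4435 - (138052933/13487 - 5311) = -15367/4435 - 1*66423476/13487 = -15367/4435 - 66423476/13487 = -294795370789/59814845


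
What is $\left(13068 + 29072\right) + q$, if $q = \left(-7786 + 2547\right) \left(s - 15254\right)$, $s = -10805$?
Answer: $136565241$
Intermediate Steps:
$q = 136523101$ ($q = \left(-7786 + 2547\right) \left(-10805 - 15254\right) = \left(-5239\right) \left(-26059\right) = 136523101$)
$\left(13068 + 29072\right) + q = \left(13068 + 29072\right) + 136523101 = 42140 + 136523101 = 136565241$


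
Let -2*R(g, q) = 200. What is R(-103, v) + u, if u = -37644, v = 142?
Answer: -37744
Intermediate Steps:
R(g, q) = -100 (R(g, q) = -1/2*200 = -100)
R(-103, v) + u = -100 - 37644 = -37744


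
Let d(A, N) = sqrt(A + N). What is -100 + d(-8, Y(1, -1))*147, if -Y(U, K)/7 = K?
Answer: -100 + 147*I ≈ -100.0 + 147.0*I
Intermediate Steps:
Y(U, K) = -7*K
-100 + d(-8, Y(1, -1))*147 = -100 + sqrt(-8 - 7*(-1))*147 = -100 + sqrt(-8 + 7)*147 = -100 + sqrt(-1)*147 = -100 + I*147 = -100 + 147*I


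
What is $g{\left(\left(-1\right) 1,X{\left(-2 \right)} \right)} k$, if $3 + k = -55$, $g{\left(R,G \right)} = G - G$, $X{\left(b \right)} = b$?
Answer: $0$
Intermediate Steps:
$g{\left(R,G \right)} = 0$
$k = -58$ ($k = -3 - 55 = -58$)
$g{\left(\left(-1\right) 1,X{\left(-2 \right)} \right)} k = 0 \left(-58\right) = 0$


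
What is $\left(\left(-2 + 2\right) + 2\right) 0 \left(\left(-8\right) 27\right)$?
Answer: $0$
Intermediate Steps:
$\left(\left(-2 + 2\right) + 2\right) 0 \left(\left(-8\right) 27\right) = \left(0 + 2\right) 0 \left(-216\right) = 2 \cdot 0 \left(-216\right) = 0 \left(-216\right) = 0$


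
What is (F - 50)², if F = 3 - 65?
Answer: 12544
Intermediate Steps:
F = -62
(F - 50)² = (-62 - 50)² = (-112)² = 12544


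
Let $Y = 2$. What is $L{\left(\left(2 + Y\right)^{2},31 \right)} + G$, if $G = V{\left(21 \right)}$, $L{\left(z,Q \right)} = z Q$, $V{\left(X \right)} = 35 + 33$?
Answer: $564$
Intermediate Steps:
$V{\left(X \right)} = 68$
$L{\left(z,Q \right)} = Q z$
$G = 68$
$L{\left(\left(2 + Y\right)^{2},31 \right)} + G = 31 \left(2 + 2\right)^{2} + 68 = 31 \cdot 4^{2} + 68 = 31 \cdot 16 + 68 = 496 + 68 = 564$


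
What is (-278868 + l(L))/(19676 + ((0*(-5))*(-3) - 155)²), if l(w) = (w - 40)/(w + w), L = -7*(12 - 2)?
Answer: -3904141/611814 ≈ -6.3813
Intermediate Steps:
L = -70 (L = -7*10 = -70)
l(w) = (-40 + w)/(2*w) (l(w) = (-40 + w)/((2*w)) = (-40 + w)*(1/(2*w)) = (-40 + w)/(2*w))
(-278868 + l(L))/(19676 + ((0*(-5))*(-3) - 155)²) = (-278868 + (½)*(-40 - 70)/(-70))/(19676 + ((0*(-5))*(-3) - 155)²) = (-278868 + (½)*(-1/70)*(-110))/(19676 + (0*(-3) - 155)²) = (-278868 + 11/14)/(19676 + (0 - 155)²) = -3904141/(14*(19676 + (-155)²)) = -3904141/(14*(19676 + 24025)) = -3904141/14/43701 = -3904141/14*1/43701 = -3904141/611814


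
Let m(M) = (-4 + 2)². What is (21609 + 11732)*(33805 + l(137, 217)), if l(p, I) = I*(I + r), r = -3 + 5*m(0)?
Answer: 2820081803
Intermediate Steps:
m(M) = 4 (m(M) = (-2)² = 4)
r = 17 (r = -3 + 5*4 = -3 + 20 = 17)
l(p, I) = I*(17 + I) (l(p, I) = I*(I + 17) = I*(17 + I))
(21609 + 11732)*(33805 + l(137, 217)) = (21609 + 11732)*(33805 + 217*(17 + 217)) = 33341*(33805 + 217*234) = 33341*(33805 + 50778) = 33341*84583 = 2820081803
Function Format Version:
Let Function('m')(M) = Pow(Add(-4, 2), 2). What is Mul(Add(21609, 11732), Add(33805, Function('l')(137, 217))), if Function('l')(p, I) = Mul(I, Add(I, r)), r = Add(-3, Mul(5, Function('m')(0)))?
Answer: 2820081803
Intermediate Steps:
Function('m')(M) = 4 (Function('m')(M) = Pow(-2, 2) = 4)
r = 17 (r = Add(-3, Mul(5, 4)) = Add(-3, 20) = 17)
Function('l')(p, I) = Mul(I, Add(17, I)) (Function('l')(p, I) = Mul(I, Add(I, 17)) = Mul(I, Add(17, I)))
Mul(Add(21609, 11732), Add(33805, Function('l')(137, 217))) = Mul(Add(21609, 11732), Add(33805, Mul(217, Add(17, 217)))) = Mul(33341, Add(33805, Mul(217, 234))) = Mul(33341, Add(33805, 50778)) = Mul(33341, 84583) = 2820081803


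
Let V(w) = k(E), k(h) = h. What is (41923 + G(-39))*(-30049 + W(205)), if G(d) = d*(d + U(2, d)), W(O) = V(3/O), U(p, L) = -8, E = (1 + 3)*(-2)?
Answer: -1315174092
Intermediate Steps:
E = -8 (E = 4*(-2) = -8)
V(w) = -8
W(O) = -8
G(d) = d*(-8 + d) (G(d) = d*(d - 8) = d*(-8 + d))
(41923 + G(-39))*(-30049 + W(205)) = (41923 - 39*(-8 - 39))*(-30049 - 8) = (41923 - 39*(-47))*(-30057) = (41923 + 1833)*(-30057) = 43756*(-30057) = -1315174092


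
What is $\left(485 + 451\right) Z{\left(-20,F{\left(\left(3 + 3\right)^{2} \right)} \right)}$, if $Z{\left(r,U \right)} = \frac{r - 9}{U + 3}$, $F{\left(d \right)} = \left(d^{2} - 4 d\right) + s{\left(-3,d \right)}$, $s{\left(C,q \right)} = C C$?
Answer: $- \frac{2262}{97} \approx -23.32$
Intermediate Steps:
$s{\left(C,q \right)} = C^{2}$
$F{\left(d \right)} = 9 + d^{2} - 4 d$ ($F{\left(d \right)} = \left(d^{2} - 4 d\right) + \left(-3\right)^{2} = \left(d^{2} - 4 d\right) + 9 = 9 + d^{2} - 4 d$)
$Z{\left(r,U \right)} = \frac{-9 + r}{3 + U}$
$\left(485 + 451\right) Z{\left(-20,F{\left(\left(3 + 3\right)^{2} \right)} \right)} = \left(485 + 451\right) \frac{-9 - 20}{3 + \left(9 + \left(\left(3 + 3\right)^{2}\right)^{2} - 4 \left(3 + 3\right)^{2}\right)} = 936 \frac{1}{3 + \left(9 + \left(6^{2}\right)^{2} - 4 \cdot 6^{2}\right)} \left(-29\right) = 936 \frac{1}{3 + \left(9 + 36^{2} - 144\right)} \left(-29\right) = 936 \frac{1}{3 + \left(9 + 1296 - 144\right)} \left(-29\right) = 936 \frac{1}{3 + 1161} \left(-29\right) = 936 \cdot \frac{1}{1164} \left(-29\right) = 936 \left(- \frac{29}{1164}\right) = - \frac{2262}{97}$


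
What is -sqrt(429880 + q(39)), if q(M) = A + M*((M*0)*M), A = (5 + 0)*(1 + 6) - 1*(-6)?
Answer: -3*sqrt(47769) ≈ -655.68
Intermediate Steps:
A = 41 (A = 5*7 + 6 = 35 + 6 = 41)
q(M) = 41 (q(M) = 41 + M*((M*0)*M) = 41 + M*(0*M) = 41 + M*0 = 41 + 0 = 41)
-sqrt(429880 + q(39)) = -sqrt(429880 + 41) = -sqrt(429921) = -3*sqrt(47769)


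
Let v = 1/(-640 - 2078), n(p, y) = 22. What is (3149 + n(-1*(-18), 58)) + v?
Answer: 8618777/2718 ≈ 3171.0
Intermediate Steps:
v = -1/2718 (v = 1/(-2718) = -1/2718 ≈ -0.00036792)
(3149 + n(-1*(-18), 58)) + v = (3149 + 22) - 1/2718 = 3171 - 1/2718 = 8618777/2718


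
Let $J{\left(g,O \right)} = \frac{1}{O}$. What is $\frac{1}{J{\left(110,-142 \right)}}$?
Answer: $-142$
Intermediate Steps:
$\frac{1}{J{\left(110,-142 \right)}} = \frac{1}{\frac{1}{-142}} = \frac{1}{- \frac{1}{142}} = -142$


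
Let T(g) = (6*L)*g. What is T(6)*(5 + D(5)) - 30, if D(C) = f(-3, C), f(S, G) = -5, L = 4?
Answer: -30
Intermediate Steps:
D(C) = -5
T(g) = 24*g (T(g) = (6*4)*g = 24*g)
T(6)*(5 + D(5)) - 30 = (24*6)*(5 - 5) - 30 = 144*0 - 30 = 0 - 30 = -30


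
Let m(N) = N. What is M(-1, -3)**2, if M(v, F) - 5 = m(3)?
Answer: 64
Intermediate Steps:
M(v, F) = 8 (M(v, F) = 5 + 3 = 8)
M(-1, -3)**2 = 8**2 = 64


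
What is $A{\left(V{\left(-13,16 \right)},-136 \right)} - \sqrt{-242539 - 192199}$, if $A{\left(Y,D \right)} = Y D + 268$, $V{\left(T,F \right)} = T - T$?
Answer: $268 - i \sqrt{434738} \approx 268.0 - 659.35 i$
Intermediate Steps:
$V{\left(T,F \right)} = 0$
$A{\left(Y,D \right)} = 268 + D Y$ ($A{\left(Y,D \right)} = D Y + 268 = 268 + D Y$)
$A{\left(V{\left(-13,16 \right)},-136 \right)} - \sqrt{-242539 - 192199} = \left(268 - 0\right) - \sqrt{-242539 - 192199} = \left(268 + 0\right) - \sqrt{-434738} = 268 - i \sqrt{434738}$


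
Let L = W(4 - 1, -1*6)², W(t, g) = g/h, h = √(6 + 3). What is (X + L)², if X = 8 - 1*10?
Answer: 4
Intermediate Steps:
h = 3 (h = √9 = 3)
W(t, g) = g/3
L = 4 (L = ((-1*6)/3)² = ((⅓)*(-6))² = (-2)² = 4)
X = -2 (X = 8 - 10 = -2)
(X + L)² = (-2 + 4)² = 2² = 4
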